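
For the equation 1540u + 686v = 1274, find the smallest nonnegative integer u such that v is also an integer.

gcd(1540, 686) = 14  (1540 = 2*686 + 168, 686 = 4*168 + 14, 168 = 12*14).
14 divides 1274, so solutions exist.
Back-substituting, 1540*(-4) + 686*(9) = 14.
Scale by 1274/14 = 91: (u₀, v₀) = (-364, 819).
General solution: u = -364 + 49t, v = 819 - 110t for integer t.
u ≥ 0: smallest is -364 mod 49 = 28 (at t = 8), with v = -61.

28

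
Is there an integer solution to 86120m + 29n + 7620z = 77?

yes

gcd(86120, 29) = 1  (86120 = 2969·29 + 19, 29 = 1·19 + 10, 19 = 1·10 + 9, 10 = 1·9 + 1, 9 = 9·1).
gcd(1, 7620) = 1.
1 divides 77, so integer solutions exist.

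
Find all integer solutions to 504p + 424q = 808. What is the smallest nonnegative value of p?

26

gcd(504, 424):
  504 = 1×424 + 80
  424 = 5×80 + 24
  80 = 3×24 + 8
  24 = 3×8
so gcd(504, 424) = 8.
8 divides 808, so solutions exist.
Back-substitute for Bézout coefficients:
  8 = 80 - 3×24
  ... = 504×(16) + 424×(-19)
Scale by 808/8 = 101: (p₀, q₀) = (1616, -1919).
General solution: p = 1616 + 53t, q = -1919 - 63t for integer t.
p ≥ 0: smallest is 1616 mod 53 = 26 (at t = -30), with q = -29.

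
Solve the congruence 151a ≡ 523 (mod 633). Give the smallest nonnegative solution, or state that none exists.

37

gcd(633, 151) = 1.
1 divides 523, so solutions exist.
By Bézout, 151×(109) + 633×(-26) = 1.
So 151×(109) ≡ 1 (mod 633); multiply by 523: a ≡ 57007 (mod 633).
Smallest nonnegative: a = 57007 mod 633 = 37.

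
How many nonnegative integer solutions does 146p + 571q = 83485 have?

1

gcd(571, 146) = 1.
By Bézout, 146*(176) + 571*(-45) = 1.
One solution: (388, 47).
General: p = 388 + 571t, q = 47 - 146t.
p ≥ 0 ⇒ t ≥ 0; q ≥ 0 ⇒ t ≤ 0. So t ∈ [0, 0]: 1 solution.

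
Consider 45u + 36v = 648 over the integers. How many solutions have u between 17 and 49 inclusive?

8

gcd(45, 36):
  45 = 1×36 + 9
  36 = 4×9
so gcd(45, 36) = 9.
Back-substitute for Bézout coefficients:
  9 = 45 - 1×36
  ... = 45×(1) + 36×(-1)
Scale by 72: particular solution (72, -72); reduce u mod 4: (0, 18).
General solution: u = 0 + 4t, v = 18 - 5t for integer t.
17 ≤ 0 + 4t ≤ 49 gives t ∈ [5, 12], which is 8 values.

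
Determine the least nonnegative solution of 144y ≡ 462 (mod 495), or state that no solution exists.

no solution

gcd(495, 144) = 9  (495 = 3·144 + 63, 144 = 2·63 + 18, 63 = 3·18 + 9, 18 = 2·9).
9 does not divide 462, so the congruence has no solution.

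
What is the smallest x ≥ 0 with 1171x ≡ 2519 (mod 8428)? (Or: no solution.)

gcd(8428, 1171) = 1.
1 divides 2519, so solutions exist.
By Bézout, 1171·(-3685) + 8428·(512) = 1.
So 1171·(-3685) ≡ 1 (mod 8428); multiply by 2519: x ≡ -9282515 (mod 8428).
Smallest nonnegative: x = -9282515 mod 8428 = 5141.

5141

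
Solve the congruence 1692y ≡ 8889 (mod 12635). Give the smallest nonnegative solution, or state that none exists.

1327

gcd(12635, 1692) = 1.
1 divides 8889, so solutions exist.
By Bézout, 1692·(-2412) + 12635·(323) = 1.
So 1692·(-2412) ≡ 1 (mod 12635); multiply by 8889: y ≡ -21440268 (mod 12635).
Smallest nonnegative: y = -21440268 mod 12635 = 1327.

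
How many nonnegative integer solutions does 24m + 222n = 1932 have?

gcd(222, 24):
  222 = 9×24 + 6
  24 = 4×6
so gcd(222, 24) = 6.
Back-substitute for Bézout coefficients:
  6 = 222 - 9×24
  ... = 24×(-9) + 222×(1)
Scale by 322: one solution is (-2898, 322). Reduce m mod 37: (25, 6).
General: m = 25 + 37t, n = 6 - 4t.
m ≥ 0 ⇒ t ≥ 0; n ≥ 0 ⇒ t ≤ 1. So t ∈ [0, 1]: 2 solutions.

2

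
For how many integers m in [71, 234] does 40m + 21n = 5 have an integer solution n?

8

gcd(40, 21):
  40 = 1*21 + 19
  21 = 1*19 + 2
  19 = 9*2 + 1
  2 = 2*1
so gcd(40, 21) = 1.
Back-substitute for Bézout coefficients:
  1 = 19 - 9*2
  ... = 40*(10) + 21*(-19)
Scale by 5: particular solution (50, -95); reduce m mod 21: (8, -15).
General solution: m = 8 + 21t, n = -15 - 40t for integer t.
71 ≤ 8 + 21t ≤ 234 gives t ∈ [3, 10], which is 8 values.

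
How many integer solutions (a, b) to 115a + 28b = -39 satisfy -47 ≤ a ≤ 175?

8

gcd(115, 28) = 1.
By Bézout, 115·(-9) + 28·(37) = 1.
Particular solution: (15, -63).
General solution: a = 15 + 28t, b = -63 - 115t for integer t.
-47 ≤ 15 + 28t ≤ 175 gives t ∈ [-2, 5], which is 8 values.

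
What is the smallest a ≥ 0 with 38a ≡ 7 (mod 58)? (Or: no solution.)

gcd(58, 38) = 2.
2 does not divide 7, so the congruence has no solution.

no solution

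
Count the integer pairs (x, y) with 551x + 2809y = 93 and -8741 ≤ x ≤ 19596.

gcd(2809, 551):
  2809 = 5*551 + 54
  551 = 10*54 + 11
  54 = 4*11 + 10
  11 = 1*10 + 1
  10 = 10*1
so gcd(2809, 551) = 1.
Back-substitute for Bézout coefficients:
  1 = 11 - 1*10
  ... = 551*(260) + 2809*(-51)
Scale by 93: particular solution (24180, -4743); reduce x mod 2809: (1708, -335).
General solution: x = 1708 + 2809t, y = -335 - 551t for integer t.
-8741 ≤ 1708 + 2809t ≤ 19596 gives t ∈ [-3, 6], which is 10 values.

10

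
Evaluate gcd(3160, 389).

gcd(3160, 389):
  3160 = 8×389 + 48
  389 = 8×48 + 5
  48 = 9×5 + 3
  5 = 1×3 + 2
  3 = 1×2 + 1
  2 = 2×1
so gcd(3160, 389) = 1.

1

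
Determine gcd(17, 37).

gcd(37, 17):
  37 = 2·17 + 3
  17 = 5·3 + 2
  3 = 1·2 + 1
  2 = 2·1
so gcd(37, 17) = 1.

1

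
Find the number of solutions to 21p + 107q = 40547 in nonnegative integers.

18

gcd(107, 21):
  107 = 5×21 + 2
  21 = 10×2 + 1
  2 = 2×1
so gcd(107, 21) = 1.
Back-substitute for Bézout coefficients:
  1 = 21 - 10×2
  ... = 21×(51) + 107×(-10)
Scale by 40547: one solution is (2067897, -405470). Reduce p mod 107: (15, 376).
General: p = 15 + 107t, q = 376 - 21t.
p ≥ 0 ⇒ t ≥ 0; q ≥ 0 ⇒ t ≤ 17. So t ∈ [0, 17]: 18 solutions.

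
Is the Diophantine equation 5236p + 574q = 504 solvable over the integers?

yes

gcd(5236, 574) = 14  (5236 = 9·574 + 70, 574 = 8·70 + 14, 70 = 5·14).
14 divides 504, so integer solutions exist.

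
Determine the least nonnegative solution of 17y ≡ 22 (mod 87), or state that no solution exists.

gcd(87, 17) = 1.
1 divides 22, so solutions exist.
By Bézout, 17·(41) + 87·(-8) = 1.
So 17·(41) ≡ 1 (mod 87); multiply by 22: y ≡ 902 (mod 87).
Smallest nonnegative: y = 902 mod 87 = 32.

32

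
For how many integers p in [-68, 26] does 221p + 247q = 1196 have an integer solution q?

gcd(247, 221):
  247 = 1·221 + 26
  221 = 8·26 + 13
  26 = 2·13
so gcd(247, 221) = 13.
Back-substitute for Bézout coefficients:
  13 = 221 - 8·26
  ... = 221·(9) + 247·(-8)
Scale by 92: particular solution (828, -736); reduce p mod 19: (11, -5).
General solution: p = 11 + 19t, q = -5 - 17t for integer t.
-68 ≤ 11 + 19t ≤ 26 gives t ∈ [-4, 0], which is 5 values.

5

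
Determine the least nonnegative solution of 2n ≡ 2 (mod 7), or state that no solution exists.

gcd(7, 2):
  7 = 3×2 + 1
  2 = 2×1
so gcd(7, 2) = 1.
1 divides 2, so solutions exist.
Back-substitute for Bézout coefficients:
  1 = 7 - 3×2
  ... = 2×(-3) + 7×(1)
So 2×(-3) ≡ 1 (mod 7); multiply by 2: n ≡ -6 (mod 7).
Smallest nonnegative: n = -6 mod 7 = 1.

1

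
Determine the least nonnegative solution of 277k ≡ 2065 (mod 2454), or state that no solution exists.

1735

gcd(2454, 277) = 1.
1 divides 2065, so solutions exist.
By Bézout, 277×(-629) + 2454×(71) = 1.
So 277×(-629) ≡ 1 (mod 2454); multiply by 2065: k ≡ -1298885 (mod 2454).
Smallest nonnegative: k = -1298885 mod 2454 = 1735.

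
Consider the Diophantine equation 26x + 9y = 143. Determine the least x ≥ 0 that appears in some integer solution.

gcd(26, 9):
  26 = 2·9 + 8
  9 = 1·8 + 1
  8 = 8·1
so gcd(26, 9) = 1.
1 divides 143, so solutions exist.
Back-substitute for Bézout coefficients:
  1 = 9 - 1·8
  ... = 26·(-1) + 9·(3)
Scale by 143/1 = 143: (x₀, y₀) = (-143, 429).
General solution: x = -143 + 9t, y = 429 - 26t for integer t.
x ≥ 0: smallest is -143 mod 9 = 1 (at t = 16), with y = 13.

1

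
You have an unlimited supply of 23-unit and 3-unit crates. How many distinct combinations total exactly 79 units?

1

Need nonnegative integers with 23j + 3k = 79.
gcd(23, 3) = 1, and 23·(-1) + 3·(8) = 1.
So (j₀, k₀) = (-79, 632); general j = -79 + 3t, k = 632 - 23t.
j ≥ 0 ⇒ t ≥ 27; k ≥ 0 ⇒ t ≤ 27. That's 1 value of t.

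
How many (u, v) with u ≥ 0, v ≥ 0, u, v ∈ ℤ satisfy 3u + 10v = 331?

11

gcd(10, 3):
  10 = 3×3 + 1
  3 = 3×1
so gcd(10, 3) = 1.
Back-substitute for Bézout coefficients:
  1 = 10 - 3×3
  ... = 3×(-3) + 10×(1)
Scale by 331: one solution is (-993, 331). Reduce u mod 10: (7, 31).
General: u = 7 + 10t, v = 31 - 3t.
u ≥ 0 ⇒ t ≥ 0; v ≥ 0 ⇒ t ≤ 10. So t ∈ [0, 10]: 11 solutions.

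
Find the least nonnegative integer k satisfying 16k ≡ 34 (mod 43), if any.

29

gcd(43, 16) = 1.
1 divides 34, so solutions exist.
By Bézout, 16*(-8) + 43*(3) = 1.
So 16*(-8) ≡ 1 (mod 43); multiply by 34: k ≡ -272 (mod 43).
Smallest nonnegative: k = -272 mod 43 = 29.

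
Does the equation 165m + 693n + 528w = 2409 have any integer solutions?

yes

gcd(693, 165) = 33  (693 = 4*165 + 33, 165 = 5*33).
gcd(33, 528) = 33.
33 divides 2409, so integer solutions exist.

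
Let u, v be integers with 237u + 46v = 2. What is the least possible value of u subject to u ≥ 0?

20

gcd(237, 46):
  237 = 5·46 + 7
  46 = 6·7 + 4
  7 = 1·4 + 3
  4 = 1·3 + 1
  3 = 3·1
so gcd(237, 46) = 1.
1 divides 2, so solutions exist.
Back-substitute for Bézout coefficients:
  1 = 4 - 1·3
  ... = 237·(-13) + 46·(67)
Scale by 2/1 = 2: (u₀, v₀) = (-26, 134).
General solution: u = -26 + 46t, v = 134 - 237t for integer t.
u ≥ 0: smallest is -26 mod 46 = 20 (at t = 1), with v = -103.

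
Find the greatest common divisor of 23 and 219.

1

gcd(219, 23):
  219 = 9×23 + 12
  23 = 1×12 + 11
  12 = 1×11 + 1
  11 = 11×1
so gcd(219, 23) = 1.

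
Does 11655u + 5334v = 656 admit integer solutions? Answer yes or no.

no

gcd(11655, 5334) = 21  (11655 = 2*5334 + 987, 5334 = 5*987 + 399, 987 = 2*399 + 189, 399 = 2*189 + 21, 189 = 9*21).
21 does not divide 656 (remainder 5), so no integer solutions.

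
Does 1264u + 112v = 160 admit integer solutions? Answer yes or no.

yes

gcd(1264, 112) = 16  (1264 = 11·112 + 32, 112 = 3·32 + 16, 32 = 2·16).
16 divides 160, so integer solutions exist.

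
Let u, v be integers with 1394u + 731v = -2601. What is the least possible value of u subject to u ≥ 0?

6

gcd(1394, 731):
  1394 = 1*731 + 663
  731 = 1*663 + 68
  663 = 9*68 + 51
  68 = 1*51 + 17
  51 = 3*17
so gcd(1394, 731) = 17.
17 divides -2601, so solutions exist.
Back-substitute for Bézout coefficients:
  17 = 68 - 1*51
  ... = 1394*(-11) + 731*(21)
Scale by -2601/17 = -153: (u₀, v₀) = (1683, -3213).
General solution: u = 1683 + 43t, v = -3213 - 82t for integer t.
u ≥ 0: smallest is 1683 mod 43 = 6 (at t = -39), with v = -15.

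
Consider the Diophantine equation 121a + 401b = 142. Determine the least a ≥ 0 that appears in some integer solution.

gcd(401, 121) = 1  (401 = 3×121 + 38, 121 = 3×38 + 7, 38 = 5×7 + 3, 7 = 2×3 + 1, 3 = 3×1).
1 divides 142, so solutions exist.
Back-substituting, 121×(116) + 401×(-35) = 1.
Scale by 142/1 = 142: (a₀, b₀) = (16472, -4970).
General solution: a = 16472 + 401t, b = -4970 - 121t for integer t.
a ≥ 0: smallest is 16472 mod 401 = 31 (at t = -41), with b = -9.

31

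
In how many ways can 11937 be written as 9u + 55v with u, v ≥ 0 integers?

gcd(55, 9) = 1  (55 = 6·9 + 1, 9 = 9·1).
Back-substituting, 9·(-6) + 55·(1) = 1.
Scale by 11937: one solution is (-71622, 11937). Reduce u mod 55: (43, 210).
General: u = 43 + 55t, v = 210 - 9t.
u ≥ 0 ⇒ t ≥ 0; v ≥ 0 ⇒ t ≤ 23. So t ∈ [0, 23]: 24 solutions.

24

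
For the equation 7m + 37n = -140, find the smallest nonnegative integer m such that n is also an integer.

17

gcd(37, 7) = 1.
1 divides -140, so solutions exist.
By Bézout, 7·(16) + 37·(-3) = 1.
Scale by -140/1 = -140: (m₀, n₀) = (-2240, 420).
General solution: m = -2240 + 37t, n = 420 - 7t for integer t.
m ≥ 0: smallest is -2240 mod 37 = 17 (at t = 61), with n = -7.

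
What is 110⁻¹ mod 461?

373

gcd(461, 110) = 1.
By Bézout, 110*(-88) + 461*(21) = 1.
So 110*-88 ≡ 1 (mod 461), and -88 mod 461 = 373.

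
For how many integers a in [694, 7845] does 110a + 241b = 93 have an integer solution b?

30

gcd(241, 110):
  241 = 2·110 + 21
  110 = 5·21 + 5
  21 = 4·5 + 1
  5 = 5·1
so gcd(241, 110) = 1.
Back-substitute for Bézout coefficients:
  1 = 21 - 4·5
  ... = 110·(-46) + 241·(21)
Scale by 93: particular solution (-4278, 1953); reduce a mod 241: (60, -27).
General solution: a = 60 + 241t, b = -27 - 110t for integer t.
694 ≤ 60 + 241t ≤ 7845 gives t ∈ [3, 32], which is 30 values.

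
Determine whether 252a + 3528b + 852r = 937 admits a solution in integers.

no

gcd(3528, 252) = 252  (3528 = 14*252).
gcd(252, 852) = 12.
12 does not divide 937 (remainder 1), so no integer solutions.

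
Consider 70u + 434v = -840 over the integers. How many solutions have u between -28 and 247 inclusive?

9

gcd(434, 70):
  434 = 6*70 + 14
  70 = 5*14
so gcd(434, 70) = 14.
Back-substitute for Bézout coefficients:
  14 = 434 - 6*70
  ... = 70*(-6) + 434*(1)
Scale by -60: particular solution (360, -60); reduce u mod 31: (19, -5).
General solution: u = 19 + 31t, v = -5 - 5t for integer t.
-28 ≤ 19 + 31t ≤ 247 gives t ∈ [-1, 7], which is 9 values.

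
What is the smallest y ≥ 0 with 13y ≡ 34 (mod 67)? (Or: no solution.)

49

gcd(67, 13) = 1.
1 divides 34, so solutions exist.
By Bézout, 13×(31) + 67×(-6) = 1.
So 13×(31) ≡ 1 (mod 67); multiply by 34: y ≡ 1054 (mod 67).
Smallest nonnegative: y = 1054 mod 67 = 49.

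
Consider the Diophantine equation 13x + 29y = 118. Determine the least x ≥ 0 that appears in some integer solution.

18

gcd(29, 13):
  29 = 2×13 + 3
  13 = 4×3 + 1
  3 = 3×1
so gcd(29, 13) = 1.
1 divides 118, so solutions exist.
Back-substitute for Bézout coefficients:
  1 = 13 - 4×3
  ... = 13×(9) + 29×(-4)
Scale by 118/1 = 118: (x₀, y₀) = (1062, -472).
General solution: x = 1062 + 29t, y = -472 - 13t for integer t.
x ≥ 0: smallest is 1062 mod 29 = 18 (at t = -36), with y = -4.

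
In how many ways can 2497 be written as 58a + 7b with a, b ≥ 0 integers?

gcd(58, 7):
  58 = 8*7 + 2
  7 = 3*2 + 1
  2 = 2*1
so gcd(58, 7) = 1.
Back-substitute for Bézout coefficients:
  1 = 7 - 3*2
  ... = 58*(-3) + 7*(25)
Scale by 2497: one solution is (-7491, 62425). Reduce a mod 7: (6, 307).
General: a = 6 + 7t, b = 307 - 58t.
a ≥ 0 ⇒ t ≥ 0; b ≥ 0 ⇒ t ≤ 5. So t ∈ [0, 5]: 6 solutions.

6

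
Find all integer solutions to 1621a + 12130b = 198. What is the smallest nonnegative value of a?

9758

gcd(12130, 1621) = 1.
1 divides 198, so solutions exist.
By Bézout, 1621*(-3749) + 12130*(501) = 1.
Scale by 198/1 = 198: (a₀, b₀) = (-742302, 99198).
General solution: a = -742302 + 12130t, b = 99198 - 1621t for integer t.
a ≥ 0: smallest is -742302 mod 12130 = 9758 (at t = 62), with b = -1304.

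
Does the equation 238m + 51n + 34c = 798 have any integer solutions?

no

gcd(238, 51):
  238 = 4×51 + 34
  51 = 1×34 + 17
  34 = 2×17
so gcd(238, 51) = 17.
gcd(17, 34) = 17.
17 does not divide 798 (remainder 16), so no integer solutions.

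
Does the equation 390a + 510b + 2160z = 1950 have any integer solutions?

gcd(510, 390) = 30.
gcd(30, 2160) = 30.
30 divides 1950, so integer solutions exist.

yes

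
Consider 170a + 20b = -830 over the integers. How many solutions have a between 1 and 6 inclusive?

gcd(170, 20) = 10  (170 = 8×20 + 10, 20 = 2×10).
Back-substituting, 170×(1) + 20×(-8) = 10.
Scale by -83: particular solution (-83, 664); reduce a mod 2: (1, -50).
General solution: a = 1 + 2t, b = -50 - 17t for integer t.
1 ≤ 1 + 2t ≤ 6 gives t ∈ [0, 2], which is 3 values.

3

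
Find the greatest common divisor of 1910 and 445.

5

gcd(1910, 445) = 5  (1910 = 4*445 + 130, 445 = 3*130 + 55, 130 = 2*55 + 20, 55 = 2*20 + 15, 20 = 1*15 + 5, 15 = 3*5).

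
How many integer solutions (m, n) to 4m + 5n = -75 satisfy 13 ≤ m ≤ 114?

gcd(5, 4) = 1.
By Bézout, 4·(-1) + 5·(1) = 1.
Particular solution: (0, -15).
General solution: m = 0 + 5t, n = -15 - 4t for integer t.
13 ≤ 0 + 5t ≤ 114 gives t ∈ [3, 22], which is 20 values.

20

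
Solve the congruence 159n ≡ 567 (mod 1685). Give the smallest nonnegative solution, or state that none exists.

gcd(1685, 159) = 1.
1 divides 567, so solutions exist.
By Bézout, 159*(-816) + 1685*(77) = 1.
So 159*(-816) ≡ 1 (mod 1685); multiply by 567: n ≡ -462672 (mod 1685).
Smallest nonnegative: n = -462672 mod 1685 = 703.

703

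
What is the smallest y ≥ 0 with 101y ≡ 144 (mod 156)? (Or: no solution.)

gcd(156, 101) = 1.
1 divides 144, so solutions exist.
By Bézout, 101·(17) + 156·(-11) = 1.
So 101·(17) ≡ 1 (mod 156); multiply by 144: y ≡ 2448 (mod 156).
Smallest nonnegative: y = 2448 mod 156 = 108.

108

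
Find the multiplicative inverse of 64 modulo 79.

gcd(79, 64) = 1.
By Bézout, 64·(21) + 79·(-17) = 1.
So 64·21 ≡ 1 (mod 79), and 21 mod 79 = 21.

21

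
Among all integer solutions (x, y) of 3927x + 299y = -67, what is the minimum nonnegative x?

gcd(3927, 299):
  3927 = 13*299 + 40
  299 = 7*40 + 19
  40 = 2*19 + 2
  19 = 9*2 + 1
  2 = 2*1
so gcd(3927, 299) = 1.
1 divides -67, so solutions exist.
Back-substitute for Bézout coefficients:
  1 = 19 - 9*2
  ... = 3927*(-142) + 299*(1865)
Scale by -67/1 = -67: (x₀, y₀) = (9514, -124955).
General solution: x = 9514 + 299t, y = -124955 - 3927t for integer t.
x ≥ 0: smallest is 9514 mod 299 = 245 (at t = -31), with y = -3218.

245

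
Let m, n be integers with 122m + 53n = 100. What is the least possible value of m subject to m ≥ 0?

gcd(122, 53):
  122 = 2*53 + 16
  53 = 3*16 + 5
  16 = 3*5 + 1
  5 = 5*1
so gcd(122, 53) = 1.
1 divides 100, so solutions exist.
Back-substitute for Bézout coefficients:
  1 = 16 - 3*5
  ... = 122*(10) + 53*(-23)
Scale by 100/1 = 100: (m₀, n₀) = (1000, -2300).
General solution: m = 1000 + 53t, n = -2300 - 122t for integer t.
m ≥ 0: smallest is 1000 mod 53 = 46 (at t = -18), with n = -104.

46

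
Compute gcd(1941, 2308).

gcd(2308, 1941) = 1  (2308 = 1×1941 + 367, 1941 = 5×367 + 106, 367 = 3×106 + 49, 106 = 2×49 + 8, 49 = 6×8 + 1, 8 = 8×1).

1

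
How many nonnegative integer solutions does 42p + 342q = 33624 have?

14

gcd(342, 42) = 6.
By Bézout, 42*(-8) + 342*(1) = 6.
One solution: (27, 95).
General: p = 27 + 57t, q = 95 - 7t.
p ≥ 0 ⇒ t ≥ 0; q ≥ 0 ⇒ t ≤ 13. So t ∈ [0, 13]: 14 solutions.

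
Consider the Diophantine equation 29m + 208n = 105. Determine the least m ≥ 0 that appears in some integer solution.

gcd(208, 29) = 1  (208 = 7·29 + 5, 29 = 5·5 + 4, 5 = 1·4 + 1, 4 = 4·1).
1 divides 105, so solutions exist.
Back-substituting, 29·(-43) + 208·(6) = 1.
Scale by 105/1 = 105: (m₀, n₀) = (-4515, 630).
General solution: m = -4515 + 208t, n = 630 - 29t for integer t.
m ≥ 0: smallest is -4515 mod 208 = 61 (at t = 22), with n = -8.

61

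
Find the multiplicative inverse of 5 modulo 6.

gcd(6, 5):
  6 = 1×5 + 1
  5 = 5×1
so gcd(6, 5) = 1.
Back-substitute for Bézout coefficients:
  1 = 6 - 1×5
  ... = 5×(-1) + 6×(1)
So 5×-1 ≡ 1 (mod 6), and -1 mod 6 = 5.

5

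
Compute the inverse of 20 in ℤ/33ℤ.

5

gcd(33, 20) = 1  (33 = 1·20 + 13, 20 = 1·13 + 7, 13 = 1·7 + 6, 7 = 1·6 + 1, 6 = 6·1).
Back-substituting, 20·(5) + 33·(-3) = 1.
So 20·5 ≡ 1 (mod 33), and 5 mod 33 = 5.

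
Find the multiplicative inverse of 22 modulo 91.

gcd(91, 22):
  91 = 4*22 + 3
  22 = 7*3 + 1
  3 = 3*1
so gcd(91, 22) = 1.
Back-substitute for Bézout coefficients:
  1 = 22 - 7*3
  ... = 22*(29) + 91*(-7)
So 22*29 ≡ 1 (mod 91), and 29 mod 91 = 29.

29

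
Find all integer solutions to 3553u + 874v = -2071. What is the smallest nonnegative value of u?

gcd(3553, 874):
  3553 = 4·874 + 57
  874 = 15·57 + 19
  57 = 3·19
so gcd(3553, 874) = 19.
19 divides -2071, so solutions exist.
Back-substitute for Bézout coefficients:
  19 = 874 - 15·57
  ... = 3553·(-15) + 874·(61)
Scale by -2071/19 = -109: (u₀, v₀) = (1635, -6649).
General solution: u = 1635 + 46t, v = -6649 - 187t for integer t.
u ≥ 0: smallest is 1635 mod 46 = 25 (at t = -35), with v = -104.

25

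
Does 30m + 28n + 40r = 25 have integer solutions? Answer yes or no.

no

gcd(30, 28) = 2  (30 = 1×28 + 2, 28 = 14×2).
gcd(2, 40) = 2.
2 does not divide 25 (remainder 1), so no integer solutions.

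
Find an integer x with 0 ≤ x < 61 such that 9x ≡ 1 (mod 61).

34

gcd(61, 9) = 1  (61 = 6*9 + 7, 9 = 1*7 + 2, 7 = 3*2 + 1, 2 = 2*1).
Back-substituting, 9*(-27) + 61*(4) = 1.
So 9*-27 ≡ 1 (mod 61), and -27 mod 61 = 34.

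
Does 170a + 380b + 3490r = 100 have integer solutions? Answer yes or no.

gcd(380, 170):
  380 = 2*170 + 40
  170 = 4*40 + 10
  40 = 4*10
so gcd(380, 170) = 10.
gcd(10, 3490) = 10.
10 divides 100, so integer solutions exist.

yes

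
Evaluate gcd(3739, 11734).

1

gcd(11734, 3739):
  11734 = 3*3739 + 517
  3739 = 7*517 + 120
  517 = 4*120 + 37
  120 = 3*37 + 9
  37 = 4*9 + 1
  9 = 9*1
so gcd(11734, 3739) = 1.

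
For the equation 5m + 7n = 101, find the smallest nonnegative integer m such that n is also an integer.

gcd(7, 5):
  7 = 1×5 + 2
  5 = 2×2 + 1
  2 = 2×1
so gcd(7, 5) = 1.
1 divides 101, so solutions exist.
Back-substitute for Bézout coefficients:
  1 = 5 - 2×2
  ... = 5×(3) + 7×(-2)
Scale by 101/1 = 101: (m₀, n₀) = (303, -202).
General solution: m = 303 + 7t, n = -202 - 5t for integer t.
m ≥ 0: smallest is 303 mod 7 = 2 (at t = -43), with n = 13.

2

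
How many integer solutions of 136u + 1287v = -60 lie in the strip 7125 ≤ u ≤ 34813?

gcd(1287, 136) = 1.
By Bézout, 136×(388) + 1287×(-41) = 1.
Particular solution: (1173, -124).
General solution: u = 1173 + 1287t, v = -124 - 136t for integer t.
7125 ≤ 1173 + 1287t ≤ 34813 gives t ∈ [5, 26], which is 22 values.

22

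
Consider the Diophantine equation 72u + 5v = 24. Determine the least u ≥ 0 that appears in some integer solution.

gcd(72, 5):
  72 = 14×5 + 2
  5 = 2×2 + 1
  2 = 2×1
so gcd(72, 5) = 1.
1 divides 24, so solutions exist.
Back-substitute for Bézout coefficients:
  1 = 5 - 2×2
  ... = 72×(-2) + 5×(29)
Scale by 24/1 = 24: (u₀, v₀) = (-48, 696).
General solution: u = -48 + 5t, v = 696 - 72t for integer t.
u ≥ 0: smallest is -48 mod 5 = 2 (at t = 10), with v = -24.

2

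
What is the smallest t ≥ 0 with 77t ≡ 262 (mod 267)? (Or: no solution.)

gcd(267, 77) = 1.
1 divides 262, so solutions exist.
By Bézout, 77·(-52) + 267·(15) = 1.
So 77·(-52) ≡ 1 (mod 267); multiply by 262: t ≡ -13624 (mod 267).
Smallest nonnegative: t = -13624 mod 267 = 260.

260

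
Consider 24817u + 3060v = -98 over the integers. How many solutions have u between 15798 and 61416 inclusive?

gcd(24817, 3060) = 1.
By Bézout, 24817*(-227) + 3060*(1841) = 1.
Particular solution: (826, -6699).
General solution: u = 826 + 3060t, v = -6699 - 24817t for integer t.
15798 ≤ 826 + 3060t ≤ 61416 gives t ∈ [5, 19], which is 15 values.

15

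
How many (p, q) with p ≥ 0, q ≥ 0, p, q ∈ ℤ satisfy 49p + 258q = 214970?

gcd(258, 49):
  258 = 5·49 + 13
  49 = 3·13 + 10
  13 = 1·10 + 3
  10 = 3·3 + 1
  3 = 3·1
so gcd(258, 49) = 1.
Back-substitute for Bézout coefficients:
  1 = 10 - 3·3
  ... = 49·(79) + 258·(-15)
Scale by 214970: one solution is (16982630, -3224550). Reduce p mod 258: (38, 826).
General: p = 38 + 258t, q = 826 - 49t.
p ≥ 0 ⇒ t ≥ 0; q ≥ 0 ⇒ t ≤ 16. So t ∈ [0, 16]: 17 solutions.

17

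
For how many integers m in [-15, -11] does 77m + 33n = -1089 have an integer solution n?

2

gcd(77, 33):
  77 = 2*33 + 11
  33 = 3*11
so gcd(77, 33) = 11.
Back-substitute for Bézout coefficients:
  11 = 77 - 2*33
  ... = 77*(1) + 33*(-2)
Scale by -99: particular solution (-99, 198); reduce m mod 3: (0, -33).
General solution: m = 0 + 3t, n = -33 - 7t for integer t.
-15 ≤ 0 + 3t ≤ -11 gives t ∈ [-5, -4], which is 2 values.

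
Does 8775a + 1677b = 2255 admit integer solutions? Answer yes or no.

no

gcd(8775, 1677) = 39  (8775 = 5·1677 + 390, 1677 = 4·390 + 117, 390 = 3·117 + 39, 117 = 3·39).
39 does not divide 2255 (remainder 32), so no integer solutions.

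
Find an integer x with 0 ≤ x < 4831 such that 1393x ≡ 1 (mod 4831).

2497

gcd(4831, 1393) = 1.
By Bézout, 1393×(-2334) + 4831×(673) = 1.
So 1393×-2334 ≡ 1 (mod 4831), and -2334 mod 4831 = 2497.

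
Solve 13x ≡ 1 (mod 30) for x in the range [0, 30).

gcd(30, 13) = 1.
By Bézout, 13×(7) + 30×(-3) = 1.
So 13×7 ≡ 1 (mod 30), and 7 mod 30 = 7.

7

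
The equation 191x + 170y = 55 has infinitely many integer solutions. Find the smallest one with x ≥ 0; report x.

35

gcd(191, 170) = 1.
1 divides 55, so solutions exist.
By Bézout, 191·(81) + 170·(-91) = 1.
Scale by 55/1 = 55: (x₀, y₀) = (4455, -5005).
General solution: x = 4455 + 170t, y = -5005 - 191t for integer t.
x ≥ 0: smallest is 4455 mod 170 = 35 (at t = -26), with y = -39.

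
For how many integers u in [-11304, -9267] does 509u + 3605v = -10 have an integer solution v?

1

gcd(3605, 509) = 1.
By Bézout, 509·(1459) + 3605·(-206) = 1.
Particular solution: (3435, -485).
General solution: u = 3435 + 3605t, v = -485 - 509t for integer t.
-11304 ≤ 3435 + 3605t ≤ -9267 gives t ∈ [-4, -4], which is 1 value.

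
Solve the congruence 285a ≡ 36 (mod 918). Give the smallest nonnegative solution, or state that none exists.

gcd(918, 285):
  918 = 3·285 + 63
  285 = 4·63 + 33
  63 = 1·33 + 30
  33 = 1·30 + 3
  30 = 10·3
so gcd(918, 285) = 3.
3 divides 36, so solutions exist.
Back-substitute for Bézout coefficients:
  3 = 33 - 1·30
  ... = 285·(29) + 918·(-9)
So 285·(29) ≡ 3 (mod 918); multiply by 12: a ≡ 348 (mod 306).
Smallest nonnegative: a = 348 mod 306 = 42.

42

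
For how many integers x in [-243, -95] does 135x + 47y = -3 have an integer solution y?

gcd(135, 47):
  135 = 2·47 + 41
  47 = 1·41 + 6
  41 = 6·6 + 5
  6 = 1·5 + 1
  5 = 5·1
so gcd(135, 47) = 1.
Back-substitute for Bézout coefficients:
  1 = 6 - 1·5
  ... = 135·(-8) + 47·(23)
Scale by -3: particular solution (24, -69); reduce x mod 47: (24, -69).
General solution: x = 24 + 47t, y = -69 - 135t for integer t.
-243 ≤ 24 + 47t ≤ -95 gives t ∈ [-5, -3], which is 3 values.

3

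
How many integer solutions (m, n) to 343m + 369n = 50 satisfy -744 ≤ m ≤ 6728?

20

gcd(369, 343):
  369 = 1*343 + 26
  343 = 13*26 + 5
  26 = 5*5 + 1
  5 = 5*1
so gcd(369, 343) = 1.
Back-substitute for Bézout coefficients:
  1 = 26 - 5*5
  ... = 343*(-71) + 369*(66)
Scale by 50: particular solution (-3550, 3300); reduce m mod 369: (140, -130).
General solution: m = 140 + 369t, n = -130 - 343t for integer t.
-744 ≤ 140 + 369t ≤ 6728 gives t ∈ [-2, 17], which is 20 values.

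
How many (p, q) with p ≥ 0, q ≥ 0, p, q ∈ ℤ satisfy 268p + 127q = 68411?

gcd(268, 127) = 1.
By Bézout, 268·(-9) + 127·(19) = 1.
One solution: (124, 277).
General: p = 124 + 127t, q = 277 - 268t.
p ≥ 0 ⇒ t ≥ 0; q ≥ 0 ⇒ t ≤ 1. So t ∈ [0, 1]: 2 solutions.

2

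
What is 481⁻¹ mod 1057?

178

gcd(1057, 481) = 1  (1057 = 2×481 + 95, 481 = 5×95 + 6, 95 = 15×6 + 5, 6 = 1×5 + 1, 5 = 5×1).
Back-substituting, 481×(178) + 1057×(-81) = 1.
So 481×178 ≡ 1 (mod 1057), and 178 mod 1057 = 178.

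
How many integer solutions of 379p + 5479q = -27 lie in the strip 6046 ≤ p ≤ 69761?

gcd(5479, 379) = 1  (5479 = 14·379 + 173, 379 = 2·173 + 33, 173 = 5·33 + 8, 33 = 4·8 + 1, 8 = 8·1).
Back-substituting, 379·(665) + 5479·(-46) = 1.
Scale by -27: particular solution (-17955, 1242); reduce p mod 5479: (3961, -274).
General solution: p = 3961 + 5479t, q = -274 - 379t for integer t.
6046 ≤ 3961 + 5479t ≤ 69761 gives t ∈ [1, 12], which is 12 values.

12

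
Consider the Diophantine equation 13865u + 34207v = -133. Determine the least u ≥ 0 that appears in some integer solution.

33230

gcd(34207, 13865) = 1.
1 divides -133, so solutions exist.
By Bézout, 13865×(-3079) + 34207×(1248) = 1.
Scale by -133/1 = -133: (u₀, v₀) = (409507, -165984).
General solution: u = 409507 + 34207t, v = -165984 - 13865t for integer t.
u ≥ 0: smallest is 409507 mod 34207 = 33230 (at t = -11), with v = -13469.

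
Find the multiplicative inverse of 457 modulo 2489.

305

gcd(2489, 457) = 1  (2489 = 5*457 + 204, 457 = 2*204 + 49, 204 = 4*49 + 8, 49 = 6*8 + 1, 8 = 8*1).
Back-substituting, 457*(305) + 2489*(-56) = 1.
So 457*305 ≡ 1 (mod 2489), and 305 mod 2489 = 305.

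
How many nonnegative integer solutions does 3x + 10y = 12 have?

1

gcd(10, 3):
  10 = 3×3 + 1
  3 = 3×1
so gcd(10, 3) = 1.
Back-substitute for Bézout coefficients:
  1 = 10 - 3×3
  ... = 3×(-3) + 10×(1)
Scale by 12: one solution is (-36, 12). Reduce x mod 10: (4, 0).
General: x = 4 + 10t, y = 0 - 3t.
x ≥ 0 ⇒ t ≥ 0; y ≥ 0 ⇒ t ≤ 0. So t ∈ [0, 0]: 1 solution.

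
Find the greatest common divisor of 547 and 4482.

1

gcd(4482, 547):
  4482 = 8×547 + 106
  547 = 5×106 + 17
  106 = 6×17 + 4
  17 = 4×4 + 1
  4 = 4×1
so gcd(4482, 547) = 1.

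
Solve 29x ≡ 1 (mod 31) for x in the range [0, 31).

gcd(31, 29) = 1.
By Bézout, 29*(15) + 31*(-14) = 1.
So 29*15 ≡ 1 (mod 31), and 15 mod 31 = 15.

15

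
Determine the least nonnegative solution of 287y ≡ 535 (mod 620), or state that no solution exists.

125

gcd(620, 287) = 1  (620 = 2·287 + 46, 287 = 6·46 + 11, 46 = 4·11 + 2, 11 = 5·2 + 1, 2 = 2·1).
1 divides 535, so solutions exist.
Back-substituting, 287·(283) + 620·(-131) = 1.
So 287·(283) ≡ 1 (mod 620); multiply by 535: y ≡ 151405 (mod 620).
Smallest nonnegative: y = 151405 mod 620 = 125.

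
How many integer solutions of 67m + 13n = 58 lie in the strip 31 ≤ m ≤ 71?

3

gcd(67, 13) = 1.
By Bézout, 67×(-6) + 13×(31) = 1.
Particular solution: (3, -11).
General solution: m = 3 + 13t, n = -11 - 67t for integer t.
31 ≤ 3 + 13t ≤ 71 gives t ∈ [3, 5], which is 3 values.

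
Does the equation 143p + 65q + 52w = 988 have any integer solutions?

gcd(143, 65) = 13  (143 = 2×65 + 13, 65 = 5×13).
gcd(13, 52) = 13.
13 divides 988, so integer solutions exist.

yes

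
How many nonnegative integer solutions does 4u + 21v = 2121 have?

gcd(21, 4) = 1  (21 = 5·4 + 1, 4 = 4·1).
Back-substituting, 4·(-5) + 21·(1) = 1.
Scale by 2121: one solution is (-10605, 2121). Reduce u mod 21: (0, 101).
General: u = 0 + 21t, v = 101 - 4t.
u ≥ 0 ⇒ t ≥ 0; v ≥ 0 ⇒ t ≤ 25. So t ∈ [0, 25]: 26 solutions.

26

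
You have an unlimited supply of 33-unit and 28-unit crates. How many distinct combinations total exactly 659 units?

Need nonnegative integers with 33j + 28k = 659.
gcd(33, 28) = 1, and 33·(-11) + 28·(13) = 1.
So (j₀, k₀) = (-7249, 8567); general j = -7249 + 28t, k = 8567 - 33t.
j ≥ 0 ⇒ t ≥ 259; k ≥ 0 ⇒ t ≤ 259. That's 1 value of t.

1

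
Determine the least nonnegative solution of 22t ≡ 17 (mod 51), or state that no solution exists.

17

gcd(51, 22):
  51 = 2×22 + 7
  22 = 3×7 + 1
  7 = 7×1
so gcd(51, 22) = 1.
1 divides 17, so solutions exist.
Back-substitute for Bézout coefficients:
  1 = 22 - 3×7
  ... = 22×(7) + 51×(-3)
So 22×(7) ≡ 1 (mod 51); multiply by 17: t ≡ 119 (mod 51).
Smallest nonnegative: t = 119 mod 51 = 17.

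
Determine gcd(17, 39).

gcd(39, 17):
  39 = 2·17 + 5
  17 = 3·5 + 2
  5 = 2·2 + 1
  2 = 2·1
so gcd(39, 17) = 1.

1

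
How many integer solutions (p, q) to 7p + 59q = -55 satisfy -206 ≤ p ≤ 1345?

26

gcd(59, 7) = 1.
By Bézout, 7×(17) + 59×(-2) = 1.
Particular solution: (9, -2).
General solution: p = 9 + 59t, q = -2 - 7t for integer t.
-206 ≤ 9 + 59t ≤ 1345 gives t ∈ [-3, 22], which is 26 values.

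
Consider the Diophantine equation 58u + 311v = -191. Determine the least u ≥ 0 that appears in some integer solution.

238

gcd(311, 58) = 1.
1 divides -191, so solutions exist.
By Bézout, 58×(59) + 311×(-11) = 1.
Scale by -191/1 = -191: (u₀, v₀) = (-11269, 2101).
General solution: u = -11269 + 311t, v = 2101 - 58t for integer t.
u ≥ 0: smallest is -11269 mod 311 = 238 (at t = 37), with v = -45.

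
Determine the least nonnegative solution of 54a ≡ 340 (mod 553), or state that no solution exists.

gcd(553, 54):
  553 = 10*54 + 13
  54 = 4*13 + 2
  13 = 6*2 + 1
  2 = 2*1
so gcd(553, 54) = 1.
1 divides 340, so solutions exist.
Back-substitute for Bézout coefficients:
  1 = 13 - 6*2
  ... = 54*(-256) + 553*(25)
So 54*(-256) ≡ 1 (mod 553); multiply by 340: a ≡ -87040 (mod 553).
Smallest nonnegative: a = -87040 mod 553 = 334.

334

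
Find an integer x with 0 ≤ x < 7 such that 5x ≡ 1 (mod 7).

gcd(7, 5) = 1.
By Bézout, 5×(3) + 7×(-2) = 1.
So 5×3 ≡ 1 (mod 7), and 3 mod 7 = 3.

3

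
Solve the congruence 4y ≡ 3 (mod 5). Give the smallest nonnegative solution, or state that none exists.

gcd(5, 4) = 1  (5 = 1×4 + 1, 4 = 4×1).
1 divides 3, so solutions exist.
Back-substituting, 4×(-1) + 5×(1) = 1.
So 4×(-1) ≡ 1 (mod 5); multiply by 3: y ≡ -3 (mod 5).
Smallest nonnegative: y = -3 mod 5 = 2.

2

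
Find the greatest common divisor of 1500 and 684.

gcd(1500, 684):
  1500 = 2·684 + 132
  684 = 5·132 + 24
  132 = 5·24 + 12
  24 = 2·12
so gcd(1500, 684) = 12.

12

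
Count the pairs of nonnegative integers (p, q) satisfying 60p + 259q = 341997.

gcd(259, 60):
  259 = 4*60 + 19
  60 = 3*19 + 3
  19 = 6*3 + 1
  3 = 3*1
so gcd(259, 60) = 1.
Back-substitute for Bézout coefficients:
  1 = 19 - 6*3
  ... = 60*(-82) + 259*(19)
Scale by 341997: one solution is (-28043754, 6497943). Reduce p mod 259: (248, 1263).
General: p = 248 + 259t, q = 1263 - 60t.
p ≥ 0 ⇒ t ≥ 0; q ≥ 0 ⇒ t ≤ 21. So t ∈ [0, 21]: 22 solutions.

22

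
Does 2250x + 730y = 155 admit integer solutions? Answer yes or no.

gcd(2250, 730) = 10.
10 does not divide 155 (remainder 5), so no integer solutions.

no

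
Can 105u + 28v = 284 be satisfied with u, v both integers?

gcd(105, 28) = 7  (105 = 3*28 + 21, 28 = 1*21 + 7, 21 = 3*7).
7 does not divide 284 (remainder 4), so no integer solutions.

no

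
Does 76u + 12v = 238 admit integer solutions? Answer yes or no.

gcd(76, 12) = 4.
4 does not divide 238 (remainder 2), so no integer solutions.

no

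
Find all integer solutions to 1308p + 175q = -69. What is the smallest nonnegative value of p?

132

gcd(1308, 175):
  1308 = 7*175 + 83
  175 = 2*83 + 9
  83 = 9*9 + 2
  9 = 4*2 + 1
  2 = 2*1
so gcd(1308, 175) = 1.
1 divides -69, so solutions exist.
Back-substitute for Bézout coefficients:
  1 = 9 - 4*2
  ... = 1308*(-78) + 175*(583)
Scale by -69/1 = -69: (p₀, q₀) = (5382, -40227).
General solution: p = 5382 + 175t, q = -40227 - 1308t for integer t.
p ≥ 0: smallest is 5382 mod 175 = 132 (at t = -30), with q = -987.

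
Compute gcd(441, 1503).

gcd(1503, 441):
  1503 = 3·441 + 180
  441 = 2·180 + 81
  180 = 2·81 + 18
  81 = 4·18 + 9
  18 = 2·9
so gcd(1503, 441) = 9.

9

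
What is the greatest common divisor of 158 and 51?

gcd(158, 51) = 1  (158 = 3×51 + 5, 51 = 10×5 + 1, 5 = 5×1).

1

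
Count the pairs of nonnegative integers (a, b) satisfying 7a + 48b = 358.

gcd(48, 7) = 1.
By Bézout, 7×(7) + 48×(-1) = 1.
One solution: (10, 6).
General: a = 10 + 48t, b = 6 - 7t.
a ≥ 0 ⇒ t ≥ 0; b ≥ 0 ⇒ t ≤ 0. So t ∈ [0, 0]: 1 solution.

1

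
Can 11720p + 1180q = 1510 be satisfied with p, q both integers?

no

gcd(11720, 1180) = 20  (11720 = 9·1180 + 1100, 1180 = 1·1100 + 80, 1100 = 13·80 + 60, 80 = 1·60 + 20, 60 = 3·20).
20 does not divide 1510 (remainder 10), so no integer solutions.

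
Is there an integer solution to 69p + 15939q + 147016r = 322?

gcd(15939, 69) = 69  (15939 = 231*69).
gcd(69, 147016) = 23.
23 divides 322, so integer solutions exist.

yes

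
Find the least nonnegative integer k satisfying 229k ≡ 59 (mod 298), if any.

241

gcd(298, 229):
  298 = 1·229 + 69
  229 = 3·69 + 22
  69 = 3·22 + 3
  22 = 7·3 + 1
  3 = 3·1
so gcd(298, 229) = 1.
1 divides 59, so solutions exist.
Back-substitute for Bézout coefficients:
  1 = 22 - 7·3
  ... = 229·(95) + 298·(-73)
So 229·(95) ≡ 1 (mod 298); multiply by 59: k ≡ 5605 (mod 298).
Smallest nonnegative: k = 5605 mod 298 = 241.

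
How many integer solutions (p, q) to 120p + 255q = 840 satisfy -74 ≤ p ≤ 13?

5

gcd(255, 120) = 15.
By Bézout, 120·(-2) + 255·(1) = 15.
Particular solution: (7, 0).
General solution: p = 7 + 17t, q = 0 - 8t for integer t.
-74 ≤ 7 + 17t ≤ 13 gives t ∈ [-4, 0], which is 5 values.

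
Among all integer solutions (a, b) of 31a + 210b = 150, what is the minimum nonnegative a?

120

gcd(210, 31) = 1.
1 divides 150, so solutions exist.
By Bézout, 31·(61) + 210·(-9) = 1.
Scale by 150/1 = 150: (a₀, b₀) = (9150, -1350).
General solution: a = 9150 + 210t, b = -1350 - 31t for integer t.
a ≥ 0: smallest is 9150 mod 210 = 120 (at t = -43), with b = -17.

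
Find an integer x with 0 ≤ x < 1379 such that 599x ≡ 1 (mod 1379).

1059

gcd(1379, 599) = 1.
By Bézout, 599*(-320) + 1379*(139) = 1.
So 599*-320 ≡ 1 (mod 1379), and -320 mod 1379 = 1059.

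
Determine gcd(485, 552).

gcd(552, 485):
  552 = 1×485 + 67
  485 = 7×67 + 16
  67 = 4×16 + 3
  16 = 5×3 + 1
  3 = 3×1
so gcd(552, 485) = 1.

1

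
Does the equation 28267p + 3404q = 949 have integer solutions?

gcd(28267, 3404) = 23.
23 does not divide 949 (remainder 6), so no integer solutions.

no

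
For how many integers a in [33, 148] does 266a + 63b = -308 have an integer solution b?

gcd(266, 63) = 7  (266 = 4*63 + 14, 63 = 4*14 + 7, 14 = 2*7).
Back-substituting, 266*(-4) + 63*(17) = 7.
Scale by -44: particular solution (176, -748); reduce a mod 9: (5, -26).
General solution: a = 5 + 9t, b = -26 - 38t for integer t.
33 ≤ 5 + 9t ≤ 148 gives t ∈ [4, 15], which is 12 values.

12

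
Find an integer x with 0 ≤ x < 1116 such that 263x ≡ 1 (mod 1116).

gcd(1116, 263) = 1  (1116 = 4×263 + 64, 263 = 4×64 + 7, 64 = 9×7 + 1, 7 = 7×1).
Back-substituting, 263×(-157) + 1116×(37) = 1.
So 263×-157 ≡ 1 (mod 1116), and -157 mod 1116 = 959.

959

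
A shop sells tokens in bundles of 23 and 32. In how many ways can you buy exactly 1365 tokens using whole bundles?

Need nonnegative integers with 23j + 32k = 1365.
gcd(23, 32) = 1, and 23·(7) + 32·(-5) = 1.
So (j₀, k₀) = (9555, -6825); general j = 9555 + 32t, k = -6825 - 23t.
j ≥ 0 ⇒ t ≥ -298; k ≥ 0 ⇒ t ≤ -297. That's 2 values of t.

2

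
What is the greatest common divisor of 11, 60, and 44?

gcd(60, 11) = 1  (60 = 5×11 + 5, 11 = 2×5 + 1, 5 = 5×1).
gcd(1, 44) = 1.

1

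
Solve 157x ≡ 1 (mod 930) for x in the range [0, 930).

853

gcd(930, 157) = 1.
By Bézout, 157×(-77) + 930×(13) = 1.
So 157×-77 ≡ 1 (mod 930), and -77 mod 930 = 853.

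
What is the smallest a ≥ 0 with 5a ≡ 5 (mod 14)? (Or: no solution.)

1

gcd(14, 5) = 1  (14 = 2×5 + 4, 5 = 1×4 + 1, 4 = 4×1).
1 divides 5, so solutions exist.
Back-substituting, 5×(3) + 14×(-1) = 1.
So 5×(3) ≡ 1 (mod 14); multiply by 5: a ≡ 15 (mod 14).
Smallest nonnegative: a = 15 mod 14 = 1.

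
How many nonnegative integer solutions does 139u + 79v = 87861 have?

gcd(139, 79) = 1.
By Bézout, 139·(-25) + 79·(44) = 1.
One solution: (70, 989).
General: u = 70 + 79t, v = 989 - 139t.
u ≥ 0 ⇒ t ≥ 0; v ≥ 0 ⇒ t ≤ 7. So t ∈ [0, 7]: 8 solutions.

8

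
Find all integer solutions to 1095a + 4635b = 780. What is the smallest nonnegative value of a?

gcd(4635, 1095) = 15  (4635 = 4*1095 + 255, 1095 = 4*255 + 75, 255 = 3*75 + 30, 75 = 2*30 + 15, 30 = 2*15).
15 divides 780, so solutions exist.
Back-substituting, 1095*(127) + 4635*(-30) = 15.
Scale by 780/15 = 52: (a₀, b₀) = (6604, -1560).
General solution: a = 6604 + 309t, b = -1560 - 73t for integer t.
a ≥ 0: smallest is 6604 mod 309 = 115 (at t = -21), with b = -27.

115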